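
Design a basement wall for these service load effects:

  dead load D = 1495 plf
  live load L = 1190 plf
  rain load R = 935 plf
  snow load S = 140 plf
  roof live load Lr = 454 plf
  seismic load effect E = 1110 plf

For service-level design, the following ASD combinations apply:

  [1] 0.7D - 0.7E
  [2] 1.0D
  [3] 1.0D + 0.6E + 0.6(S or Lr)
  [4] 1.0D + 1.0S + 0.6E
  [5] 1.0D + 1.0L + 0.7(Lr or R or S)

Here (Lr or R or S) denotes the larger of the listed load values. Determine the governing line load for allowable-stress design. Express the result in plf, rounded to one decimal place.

(S or Lr) → Lr = 454 plf; (Lr or R or S) → R = 935 plf.
[1] 0.7(1495) - 0.7(1110) = 1046.5 - 777.0 = 269.5
[2] 1.0(1495) = 1495.0
[3] 1.0(1495) + 0.6(1110) + 0.6(454) = 1495.0 + 666.0 + 272.4 = 2433.4
[4] 1.0(1495) + 1.0(140) + 0.6(1110) = 1495.0 + 140.0 + 666.0 = 2301.0
[5] 1.0(1495) + 1.0(1190) + 0.7(935) = 1495.0 + 1190.0 + 654.5 = 3339.5
Maximum is from combination 5.

3339.5 plf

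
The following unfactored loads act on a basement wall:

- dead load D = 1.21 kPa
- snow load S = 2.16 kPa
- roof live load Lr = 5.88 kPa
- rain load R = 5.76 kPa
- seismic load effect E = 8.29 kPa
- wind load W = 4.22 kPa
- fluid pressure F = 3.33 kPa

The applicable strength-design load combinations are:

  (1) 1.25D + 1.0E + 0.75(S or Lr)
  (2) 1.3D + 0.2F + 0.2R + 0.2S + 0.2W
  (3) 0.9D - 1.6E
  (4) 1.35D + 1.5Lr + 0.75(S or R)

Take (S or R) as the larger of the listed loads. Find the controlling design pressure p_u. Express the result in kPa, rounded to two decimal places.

14.77 kPa

(S or Lr) → Lr = 5.88 kPa; (S or R) → R = 5.76 kPa.
(1) 1.25(1.21) + 1.0(8.29) + 0.75(5.88) = 1.51 + 8.29 + 4.41 = 14.21
(2) 1.3(1.21) + 0.2(3.33) + 0.2(5.76) + 0.2(2.16) + 0.2(4.22) = 4.67
(3) 0.9(1.21) - 1.6(8.29) = -12.18
(4) 1.35(1.21) + 1.5(5.88) + 0.75(5.76) = 1.63 + 8.82 + 4.32 = 14.77
Maximum is from combination 4.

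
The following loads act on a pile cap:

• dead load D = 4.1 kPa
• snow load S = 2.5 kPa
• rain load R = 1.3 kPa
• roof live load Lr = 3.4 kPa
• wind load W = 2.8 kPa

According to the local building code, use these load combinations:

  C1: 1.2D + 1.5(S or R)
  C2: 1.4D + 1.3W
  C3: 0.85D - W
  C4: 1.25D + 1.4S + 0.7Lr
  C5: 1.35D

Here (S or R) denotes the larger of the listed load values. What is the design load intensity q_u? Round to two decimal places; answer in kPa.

11.01 kPa

(S or R) → S = 2.5 kPa.
C1: 1.2(4.1) + 1.5(2.5) = 4.92 + 3.75 = 8.67
C2: 1.4(4.1) + 1.3(2.8) = 5.74 + 3.64 = 9.38
C3: 0.85(4.1) - 1.0(2.8) = 3.49 - 2.80 = 0.69
C4: 1.25(4.1) + 1.4(2.5) + 0.7(3.4) = 5.13 + 3.50 + 2.38 = 11.01
C5: 1.35(4.1) = 5.54
The controlling combination is 4, giving 11.01 kPa.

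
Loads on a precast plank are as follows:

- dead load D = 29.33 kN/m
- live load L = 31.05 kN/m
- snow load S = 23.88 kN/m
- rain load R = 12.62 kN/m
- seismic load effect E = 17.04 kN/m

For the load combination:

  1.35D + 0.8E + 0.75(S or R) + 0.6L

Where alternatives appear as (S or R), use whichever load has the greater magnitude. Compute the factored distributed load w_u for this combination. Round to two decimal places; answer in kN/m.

(S or R) → S = 23.88 kN/m.
1.35(29.33) + 0.8(17.04) + 0.75(23.88) + 0.6(31.05) = 89.77
w_u = 89.77 kN/m.

89.77 kN/m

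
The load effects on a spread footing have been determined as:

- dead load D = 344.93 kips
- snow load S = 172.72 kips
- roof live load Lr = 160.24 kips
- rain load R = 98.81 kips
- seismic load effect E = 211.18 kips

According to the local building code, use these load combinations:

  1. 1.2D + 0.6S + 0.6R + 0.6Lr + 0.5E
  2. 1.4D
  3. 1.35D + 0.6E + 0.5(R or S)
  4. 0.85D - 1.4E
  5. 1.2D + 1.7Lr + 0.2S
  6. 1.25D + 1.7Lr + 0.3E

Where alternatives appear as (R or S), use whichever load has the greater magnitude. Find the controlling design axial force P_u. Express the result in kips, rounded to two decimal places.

(R or S) → S = 172.72 kips.
1. 1.2(344.93) + 0.6(172.72) + 0.6(98.81) + 0.6(160.24) + 0.5(211.18) = 413.92 + 103.63 + 59.29 + 96.14 + 105.59 = 778.57
2. 1.4(344.93) = 482.90
3. 1.35(344.93) + 0.6(211.18) + 0.5(172.72) = 678.72
4. 0.85(344.93) - 1.4(211.18) = 293.19 - 295.65 = -2.46
5. 1.2(344.93) + 1.7(160.24) + 0.2(172.72) = 413.92 + 272.41 + 34.54 = 720.87
6. 1.25(344.93) + 1.7(160.24) + 0.3(211.18) = 431.16 + 272.41 + 63.35 = 766.92
The controlling combination is 1, giving 778.57 kips.

778.57 kips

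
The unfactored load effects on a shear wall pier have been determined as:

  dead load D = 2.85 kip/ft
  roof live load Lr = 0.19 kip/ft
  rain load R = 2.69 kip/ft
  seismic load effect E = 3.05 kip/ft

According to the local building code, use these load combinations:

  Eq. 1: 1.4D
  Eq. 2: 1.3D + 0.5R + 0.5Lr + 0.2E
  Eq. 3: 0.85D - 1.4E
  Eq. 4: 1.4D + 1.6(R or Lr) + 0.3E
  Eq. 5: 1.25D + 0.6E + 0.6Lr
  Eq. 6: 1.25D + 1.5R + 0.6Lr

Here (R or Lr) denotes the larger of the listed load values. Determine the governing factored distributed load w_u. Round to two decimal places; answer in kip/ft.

9.21 kip/ft

(R or Lr) → R = 2.69 kip/ft.
Eq. 1: 1.4(2.85) = 3.99
Eq. 2: 1.3(2.85) + 0.5(2.69) + 0.5(0.19) + 0.2(3.05) = 5.76
Eq. 3: 0.85(2.85) - 1.4(3.05) = -1.85
Eq. 4: 1.4(2.85) + 1.6(2.69) + 0.3(3.05) = 9.21
Eq. 5: 1.25(2.85) + 0.6(3.05) + 0.6(0.19) = 5.51
Eq. 6: 1.25(2.85) + 1.5(2.69) + 0.6(0.19) = 7.71
Maximum is from combination 4.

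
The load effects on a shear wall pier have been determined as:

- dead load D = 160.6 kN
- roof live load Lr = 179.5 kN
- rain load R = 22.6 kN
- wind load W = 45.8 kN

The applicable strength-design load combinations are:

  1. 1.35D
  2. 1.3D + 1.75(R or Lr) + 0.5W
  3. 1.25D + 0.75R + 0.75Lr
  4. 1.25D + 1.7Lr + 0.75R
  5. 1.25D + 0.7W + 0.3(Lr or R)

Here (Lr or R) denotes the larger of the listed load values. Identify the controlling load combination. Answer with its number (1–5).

(R or Lr) → Lr = 179.5 kN; (Lr or R) → Lr = 179.5 kN.
1. 1.35(160.6) = 216.8
2. 1.3(160.6) + 1.75(179.5) + 0.5(45.8) = 208.8 + 314.1 + 22.9 = 545.8
3. 1.25(160.6) + 0.75(22.6) + 0.75(179.5) = 352.3
4. 1.25(160.6) + 1.7(179.5) + 0.75(22.6) = 522.9
5. 1.25(160.6) + 0.7(45.8) + 0.3(179.5) = 286.7
The largest value is 545.8 kN from combination 2.

Combination 2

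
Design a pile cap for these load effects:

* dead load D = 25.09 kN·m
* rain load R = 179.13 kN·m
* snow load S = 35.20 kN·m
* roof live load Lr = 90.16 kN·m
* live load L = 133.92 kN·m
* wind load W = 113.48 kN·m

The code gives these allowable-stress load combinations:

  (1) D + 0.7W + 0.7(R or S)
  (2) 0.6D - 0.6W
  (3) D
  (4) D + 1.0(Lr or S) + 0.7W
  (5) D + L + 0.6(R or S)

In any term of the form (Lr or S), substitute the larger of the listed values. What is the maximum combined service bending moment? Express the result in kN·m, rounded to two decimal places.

266.49 kN·m

(R or S) → R = 179.13 kN·m; (Lr or S) → Lr = 90.16 kN·m.
(1) 1.0(25.09) + 0.7(113.48) + 0.7(179.13) = 25.09 + 79.44 + 125.39 = 229.92
(2) 0.6(25.09) - 0.6(113.48) = -53.03
(3) 1.0(25.09) = 25.09
(4) 1.0(25.09) + 1.0(90.16) + 0.7(113.48) = 25.09 + 90.16 + 79.44 = 194.69
(5) 1.0(25.09) + 1.0(133.92) + 0.6(179.13) = 25.09 + 133.92 + 107.48 = 266.49
Maximum is from combination 5.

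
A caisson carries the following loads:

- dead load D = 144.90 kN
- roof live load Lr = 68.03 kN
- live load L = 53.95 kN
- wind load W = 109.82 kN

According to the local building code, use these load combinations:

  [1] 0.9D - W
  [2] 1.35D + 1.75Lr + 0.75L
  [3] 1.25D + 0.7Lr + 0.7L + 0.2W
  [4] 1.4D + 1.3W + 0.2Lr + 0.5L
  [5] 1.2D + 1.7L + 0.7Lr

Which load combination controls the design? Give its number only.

[1] 0.9(144.90) - 1.0(109.82) = 130.41 - 109.82 = 20.59
[2] 1.35(144.90) + 1.75(68.03) + 0.75(53.95) = 195.62 + 119.05 + 40.46 = 355.13
[3] 1.25(144.90) + 0.7(68.03) + 0.7(53.95) + 0.2(109.82) = 181.13 + 47.62 + 37.77 + 21.96 = 288.48
[4] 1.4(144.90) + 1.3(109.82) + 0.2(68.03) + 0.5(53.95) = 386.21
[5] 1.2(144.90) + 1.7(53.95) + 0.7(68.03) = 173.88 + 91.72 + 47.62 = 313.22
The largest value is 386.21 kN from combination 4.

Combination 4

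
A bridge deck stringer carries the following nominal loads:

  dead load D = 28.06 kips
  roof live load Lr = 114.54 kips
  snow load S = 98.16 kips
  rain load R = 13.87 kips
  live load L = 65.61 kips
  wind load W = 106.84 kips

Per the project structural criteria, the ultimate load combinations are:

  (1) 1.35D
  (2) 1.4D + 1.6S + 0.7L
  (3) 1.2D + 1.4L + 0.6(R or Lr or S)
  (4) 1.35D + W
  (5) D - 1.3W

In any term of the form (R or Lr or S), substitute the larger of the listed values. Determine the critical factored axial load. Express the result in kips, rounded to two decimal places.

(R or Lr or S) → Lr = 114.54 kips.
(1) 1.35(28.06) = 37.88
(2) 1.4(28.06) + 1.6(98.16) + 0.7(65.61) = 39.28 + 157.06 + 45.93 = 242.27
(3) 1.2(28.06) + 1.4(65.61) + 0.6(114.54) = 194.25
(4) 1.35(28.06) + 1.0(106.84) = 37.88 + 106.84 = 144.72
(5) 1.0(28.06) - 1.3(106.84) = 28.06 - 138.89 = -110.83
The controlling combination is 2, giving 242.27 kips.

242.27 kips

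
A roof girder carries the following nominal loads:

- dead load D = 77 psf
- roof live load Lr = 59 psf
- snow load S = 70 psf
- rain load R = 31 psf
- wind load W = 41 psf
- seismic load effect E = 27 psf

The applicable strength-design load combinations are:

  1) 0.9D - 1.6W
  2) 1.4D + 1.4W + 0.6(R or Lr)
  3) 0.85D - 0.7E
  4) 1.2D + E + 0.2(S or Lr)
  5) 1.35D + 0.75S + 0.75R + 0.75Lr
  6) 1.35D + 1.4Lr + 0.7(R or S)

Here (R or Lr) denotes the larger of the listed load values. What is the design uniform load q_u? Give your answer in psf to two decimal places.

235.55 psf

(R or Lr) → Lr = 59 psf; (S or Lr) → S = 70 psf; (R or S) → S = 70 psf.
1) 0.9(77) - 1.6(41) = 69.30 - 65.60 = 3.70
2) 1.4(77) + 1.4(41) + 0.6(59) = 107.80 + 57.40 + 35.40 = 200.60
3) 0.85(77) - 0.7(27) = 65.45 - 18.90 = 46.55
4) 1.2(77) + 1.0(27) + 0.2(70) = 92.40 + 27.00 + 14.00 = 133.40
5) 1.35(77) + 0.75(70) + 0.75(31) + 0.75(59) = 103.95 + 52.50 + 23.25 + 44.25 = 223.95
6) 1.35(77) + 1.4(59) + 0.7(70) = 103.95 + 82.60 + 49.00 = 235.55
Maximum is from combination 6.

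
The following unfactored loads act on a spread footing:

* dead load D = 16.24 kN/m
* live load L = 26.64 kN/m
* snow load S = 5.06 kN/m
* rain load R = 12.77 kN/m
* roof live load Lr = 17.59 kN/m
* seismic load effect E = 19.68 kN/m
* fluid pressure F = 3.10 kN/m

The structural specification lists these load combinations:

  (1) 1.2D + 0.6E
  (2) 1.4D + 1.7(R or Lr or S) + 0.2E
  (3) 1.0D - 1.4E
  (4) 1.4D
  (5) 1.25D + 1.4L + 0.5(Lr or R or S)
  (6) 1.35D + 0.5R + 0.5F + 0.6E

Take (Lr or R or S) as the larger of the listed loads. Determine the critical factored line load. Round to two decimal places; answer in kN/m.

66.39 kN/m

(R or Lr or S) → Lr = 17.59 kN/m; (Lr or R or S) → Lr = 17.59 kN/m.
(1) 1.2(16.24) + 0.6(19.68) = 31.30
(2) 1.4(16.24) + 1.7(17.59) + 0.2(19.68) = 56.58
(3) 1.0(16.24) - 1.4(19.68) = -11.31
(4) 1.4(16.24) = 22.74
(5) 1.25(16.24) + 1.4(26.64) + 0.5(17.59) = 66.39
(6) 1.35(16.24) + 0.5(12.77) + 0.5(3.10) + 0.6(19.68) = 41.67
Combination 5 governs: w_u = 66.39 kN/m.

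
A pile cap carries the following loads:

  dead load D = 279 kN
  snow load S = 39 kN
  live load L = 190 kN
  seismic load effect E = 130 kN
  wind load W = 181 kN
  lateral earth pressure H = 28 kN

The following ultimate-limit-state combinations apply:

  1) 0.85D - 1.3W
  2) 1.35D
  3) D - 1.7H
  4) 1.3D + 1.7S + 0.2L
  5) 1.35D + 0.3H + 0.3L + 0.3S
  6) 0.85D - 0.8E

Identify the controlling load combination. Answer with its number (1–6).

Combination 4

1) 0.85(279) - 1.3(181) = 237.2 - 235.3 = 1.9
2) 1.35(279) = 376.7
3) 1.0(279) - 1.7(28) = 279.0 - 47.6 = 231.4
4) 1.3(279) + 1.7(39) + 0.2(190) = 362.7 + 66.3 + 38.0 = 467.0
5) 1.35(279) + 0.3(28) + 0.3(190) + 0.3(39) = 376.7 + 8.4 + 57.0 + 11.7 = 453.8
6) 0.85(279) - 0.8(130) = 237.2 - 104.0 = 133.2
The largest value is 467.0 kN from combination 4.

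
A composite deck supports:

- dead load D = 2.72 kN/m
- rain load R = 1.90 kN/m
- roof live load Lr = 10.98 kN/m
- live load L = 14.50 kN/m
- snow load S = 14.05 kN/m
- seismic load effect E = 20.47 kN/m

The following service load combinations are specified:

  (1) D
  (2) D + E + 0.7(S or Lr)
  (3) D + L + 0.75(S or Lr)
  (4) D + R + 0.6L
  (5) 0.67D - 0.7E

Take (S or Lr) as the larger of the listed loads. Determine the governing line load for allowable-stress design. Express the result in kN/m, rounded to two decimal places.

33.03 kN/m

(S or Lr) → S = 14.05 kN/m.
(1) 1.0(2.72) = 2.72
(2) 1.0(2.72) + 1.0(20.47) + 0.7(14.05) = 2.72 + 20.47 + 9.84 = 33.03
(3) 1.0(2.72) + 1.0(14.50) + 0.75(14.05) = 2.72 + 14.50 + 10.54 = 27.76
(4) 1.0(2.72) + 1.0(1.90) + 0.6(14.50) = 2.72 + 1.90 + 8.70 = 13.32
(5) 0.67(2.72) - 0.7(20.47) = 1.82 - 14.33 = -12.51
Combination 2 governs: w = 33.03 kN/m.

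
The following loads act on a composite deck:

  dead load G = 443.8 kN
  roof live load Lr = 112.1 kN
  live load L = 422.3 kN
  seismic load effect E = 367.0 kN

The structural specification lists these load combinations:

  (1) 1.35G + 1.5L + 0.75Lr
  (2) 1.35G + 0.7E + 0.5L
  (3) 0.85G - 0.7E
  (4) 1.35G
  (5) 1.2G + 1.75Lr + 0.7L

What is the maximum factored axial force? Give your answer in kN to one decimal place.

(1) 1.35(443.8) + 1.5(422.3) + 0.75(112.1) = 599.1 + 633.5 + 84.1 = 1316.7
(2) 1.35(443.8) + 0.7(367.0) + 0.5(422.3) = 599.1 + 256.9 + 211.2 = 1067.2
(3) 0.85(443.8) - 0.7(367.0) = 377.2 - 256.9 = 120.3
(4) 1.35(443.8) = 599.1
(5) 1.2(443.8) + 1.75(112.1) + 0.7(422.3) = 1024.3
Maximum is from combination 1.

1316.7 kN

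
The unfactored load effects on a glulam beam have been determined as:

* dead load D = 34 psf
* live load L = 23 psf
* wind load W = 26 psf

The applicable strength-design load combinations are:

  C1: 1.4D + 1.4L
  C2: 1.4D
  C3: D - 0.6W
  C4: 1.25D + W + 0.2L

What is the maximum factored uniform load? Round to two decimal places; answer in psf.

C1: 1.4(34) + 1.4(23) = 47.60 + 32.20 = 79.80
C2: 1.4(34) = 47.60
C3: 1.0(34) - 0.6(26) = 34.00 - 15.60 = 18.40
C4: 1.25(34) + 1.0(26) + 0.2(23) = 42.50 + 26.00 + 4.60 = 73.10
The controlling combination is 1, giving 79.80 psf.

79.80 psf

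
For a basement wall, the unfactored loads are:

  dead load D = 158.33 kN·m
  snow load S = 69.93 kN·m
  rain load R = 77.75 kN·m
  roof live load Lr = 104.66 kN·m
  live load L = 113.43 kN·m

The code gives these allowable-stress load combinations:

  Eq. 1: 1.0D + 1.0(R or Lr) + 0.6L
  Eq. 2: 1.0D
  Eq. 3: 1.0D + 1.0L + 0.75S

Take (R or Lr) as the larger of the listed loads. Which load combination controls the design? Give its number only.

(R or Lr) → Lr = 104.66 kN·m.
Eq. 1: 1.0(158.33) + 1.0(104.66) + 0.6(113.43) = 158.33 + 104.66 + 68.06 = 331.05
Eq. 2: 1.0(158.33) = 158.33
Eq. 3: 1.0(158.33) + 1.0(113.43) + 0.75(69.93) = 158.33 + 113.43 + 52.45 = 324.21
The largest value is 331.05 kN·m from combination 1.

Combination 1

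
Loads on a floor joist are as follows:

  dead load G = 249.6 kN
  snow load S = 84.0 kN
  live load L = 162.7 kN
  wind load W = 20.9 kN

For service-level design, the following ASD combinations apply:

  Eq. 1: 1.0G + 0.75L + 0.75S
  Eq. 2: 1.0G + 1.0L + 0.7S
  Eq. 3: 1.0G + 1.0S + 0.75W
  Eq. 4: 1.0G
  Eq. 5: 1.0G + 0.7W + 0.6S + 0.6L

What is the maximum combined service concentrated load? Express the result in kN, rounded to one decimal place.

471.1 kN

Eq. 1: 1.0(249.6) + 0.75(162.7) + 0.75(84.0) = 249.6 + 122.0 + 63.0 = 434.6
Eq. 2: 1.0(249.6) + 1.0(162.7) + 0.7(84.0) = 249.6 + 162.7 + 58.8 = 471.1
Eq. 3: 1.0(249.6) + 1.0(84.0) + 0.75(20.9) = 249.6 + 84.0 + 15.7 = 349.3
Eq. 4: 1.0(249.6) = 249.6
Eq. 5: 1.0(249.6) + 0.7(20.9) + 0.6(84.0) + 0.6(162.7) = 412.3
Combination 2 governs: P = 471.1 kN.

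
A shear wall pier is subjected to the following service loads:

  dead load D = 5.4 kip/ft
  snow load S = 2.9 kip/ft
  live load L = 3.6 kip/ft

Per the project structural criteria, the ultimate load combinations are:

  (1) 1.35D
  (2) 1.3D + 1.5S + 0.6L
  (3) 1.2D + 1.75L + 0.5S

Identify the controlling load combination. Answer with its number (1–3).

Combination 3

(1) 1.35(5.4) = 7.3
(2) 1.3(5.4) + 1.5(2.9) + 0.6(3.6) = 13.5
(3) 1.2(5.4) + 1.75(3.6) + 0.5(2.9) = 14.2
The largest value is 14.2 kip/ft from combination 3.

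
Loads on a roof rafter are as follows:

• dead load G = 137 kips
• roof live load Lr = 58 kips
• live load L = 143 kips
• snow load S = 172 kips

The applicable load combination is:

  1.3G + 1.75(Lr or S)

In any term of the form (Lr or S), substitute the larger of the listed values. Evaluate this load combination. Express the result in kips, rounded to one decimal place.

479.1 kips

(Lr or S) → S = 172 kips.
1.3(137) + 1.75(172) = 178.1 + 301.0 = 479.1
P_u = 479.1 kips.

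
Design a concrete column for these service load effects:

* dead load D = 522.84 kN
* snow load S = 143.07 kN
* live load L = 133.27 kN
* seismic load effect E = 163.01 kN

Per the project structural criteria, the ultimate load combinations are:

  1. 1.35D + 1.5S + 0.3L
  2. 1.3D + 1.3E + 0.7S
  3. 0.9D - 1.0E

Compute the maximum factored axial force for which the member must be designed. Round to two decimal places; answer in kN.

991.75 kN

1. 1.35(522.84) + 1.5(143.07) + 0.3(133.27) = 705.83 + 214.61 + 39.98 = 960.42
2. 1.3(522.84) + 1.3(163.01) + 0.7(143.07) = 679.69 + 211.91 + 100.15 = 991.75
3. 0.9(522.84) - 1.0(163.01) = 470.56 - 163.01 = 307.55
The controlling combination is 2, giving 991.75 kN.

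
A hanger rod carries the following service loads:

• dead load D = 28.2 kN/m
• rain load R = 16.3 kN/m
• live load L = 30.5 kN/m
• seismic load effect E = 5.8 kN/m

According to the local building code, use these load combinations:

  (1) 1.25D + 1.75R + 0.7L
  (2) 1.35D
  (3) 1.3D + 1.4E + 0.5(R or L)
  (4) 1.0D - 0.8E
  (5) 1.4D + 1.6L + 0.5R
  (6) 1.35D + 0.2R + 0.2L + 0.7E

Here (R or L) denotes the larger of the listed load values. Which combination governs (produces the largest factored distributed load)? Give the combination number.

Combination 5

(R or L) → L = 30.5 kN/m.
(1) 1.25(28.2) + 1.75(16.3) + 0.7(30.5) = 85.1
(2) 1.35(28.2) = 38.1
(3) 1.3(28.2) + 1.4(5.8) + 0.5(30.5) = 60.0
(4) 1.0(28.2) - 0.8(5.8) = 23.6
(5) 1.4(28.2) + 1.6(30.5) + 0.5(16.3) = 96.4
(6) 1.35(28.2) + 0.2(16.3) + 0.2(30.5) + 0.7(5.8) = 51.5
The largest value is 96.4 kN/m from combination 5.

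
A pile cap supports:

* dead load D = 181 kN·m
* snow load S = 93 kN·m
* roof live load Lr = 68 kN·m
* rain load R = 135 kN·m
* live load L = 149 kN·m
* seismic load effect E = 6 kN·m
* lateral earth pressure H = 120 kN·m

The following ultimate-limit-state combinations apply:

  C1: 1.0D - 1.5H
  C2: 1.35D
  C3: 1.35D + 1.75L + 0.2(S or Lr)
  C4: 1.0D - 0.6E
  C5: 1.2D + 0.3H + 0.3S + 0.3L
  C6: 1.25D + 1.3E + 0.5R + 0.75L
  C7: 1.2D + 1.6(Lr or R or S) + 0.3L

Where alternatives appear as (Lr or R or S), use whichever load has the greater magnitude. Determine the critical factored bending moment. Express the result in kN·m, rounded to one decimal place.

523.7 kN·m

(S or Lr) → S = 93 kN·m; (Lr or R or S) → R = 135 kN·m.
C1: 1.0(181) - 1.5(120) = 181.0 - 180.0 = 1.0
C2: 1.35(181) = 244.4
C3: 1.35(181) + 1.75(149) + 0.2(93) = 523.7
C4: 1.0(181) - 0.6(6) = 181.0 - 3.6 = 177.4
C5: 1.2(181) + 0.3(120) + 0.3(93) + 0.3(149) = 217.2 + 36.0 + 27.9 + 44.7 = 325.8
C6: 1.25(181) + 1.3(6) + 0.5(135) + 0.75(149) = 413.3
C7: 1.2(181) + 1.6(135) + 0.3(149) = 217.2 + 216.0 + 44.7 = 477.9
The controlling combination is 3, giving 523.7 kN·m.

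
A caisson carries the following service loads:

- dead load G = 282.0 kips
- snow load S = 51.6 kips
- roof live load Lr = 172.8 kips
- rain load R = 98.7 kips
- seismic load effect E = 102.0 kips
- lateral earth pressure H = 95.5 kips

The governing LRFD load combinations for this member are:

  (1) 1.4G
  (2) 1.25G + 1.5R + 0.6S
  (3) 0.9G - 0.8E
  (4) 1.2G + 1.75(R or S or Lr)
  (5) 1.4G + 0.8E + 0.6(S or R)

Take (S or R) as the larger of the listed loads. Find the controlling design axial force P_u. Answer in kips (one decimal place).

640.8 kips

(R or S or Lr) → Lr = 172.8 kips; (S or R) → R = 98.7 kips.
(1) 1.4(282.0) = 394.8
(2) 1.25(282.0) + 1.5(98.7) + 0.6(51.6) = 531.5
(3) 0.9(282.0) - 0.8(102.0) = 253.8 - 81.6 = 172.2
(4) 1.2(282.0) + 1.75(172.8) = 338.4 + 302.4 = 640.8
(5) 1.4(282.0) + 0.8(102.0) + 0.6(98.7) = 394.8 + 81.6 + 59.2 = 535.6
The controlling combination is 4, giving 640.8 kips.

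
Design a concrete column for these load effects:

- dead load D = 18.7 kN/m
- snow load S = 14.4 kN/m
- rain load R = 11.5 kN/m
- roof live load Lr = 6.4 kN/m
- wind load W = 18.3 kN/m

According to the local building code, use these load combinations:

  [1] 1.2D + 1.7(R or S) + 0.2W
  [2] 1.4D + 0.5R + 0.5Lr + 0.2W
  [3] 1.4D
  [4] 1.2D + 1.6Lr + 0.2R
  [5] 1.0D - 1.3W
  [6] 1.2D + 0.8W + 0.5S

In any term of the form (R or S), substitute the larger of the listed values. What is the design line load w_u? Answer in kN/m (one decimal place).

(R or S) → S = 14.4 kN/m.
[1] 1.2(18.7) + 1.7(14.4) + 0.2(18.3) = 50.6
[2] 1.4(18.7) + 0.5(11.5) + 0.5(6.4) + 0.2(18.3) = 38.8
[3] 1.4(18.7) = 26.2
[4] 1.2(18.7) + 1.6(6.4) + 0.2(11.5) = 35.0
[5] 1.0(18.7) - 1.3(18.3) = -5.1
[6] 1.2(18.7) + 0.8(18.3) + 0.5(14.4) = 44.3
Combination 1 governs: w_u = 50.6 kN/m.

50.6 kN/m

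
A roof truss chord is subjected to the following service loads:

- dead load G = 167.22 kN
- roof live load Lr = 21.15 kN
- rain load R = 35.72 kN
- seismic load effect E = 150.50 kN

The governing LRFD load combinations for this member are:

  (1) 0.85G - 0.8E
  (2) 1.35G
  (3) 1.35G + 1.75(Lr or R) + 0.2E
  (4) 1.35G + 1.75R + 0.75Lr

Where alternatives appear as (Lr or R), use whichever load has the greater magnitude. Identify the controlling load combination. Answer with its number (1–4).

Combination 3

(Lr or R) → R = 35.72 kN.
(1) 0.85(167.22) - 0.8(150.50) = 142.14 - 120.40 = 21.74
(2) 1.35(167.22) = 225.75
(3) 1.35(167.22) + 1.75(35.72) + 0.2(150.50) = 225.75 + 62.51 + 30.10 = 318.36
(4) 1.35(167.22) + 1.75(35.72) + 0.75(21.15) = 225.75 + 62.51 + 15.86 = 304.12
The largest value is 318.36 kN from combination 3.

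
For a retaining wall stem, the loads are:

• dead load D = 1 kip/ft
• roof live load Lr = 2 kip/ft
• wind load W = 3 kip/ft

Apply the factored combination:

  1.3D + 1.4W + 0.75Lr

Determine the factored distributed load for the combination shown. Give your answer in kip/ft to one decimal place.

7.0 kip/ft

1.3(1) + 1.4(3) + 0.75(2) = 1.3 + 4.2 + 1.5 = 7.0
w_u = 7.0 kip/ft.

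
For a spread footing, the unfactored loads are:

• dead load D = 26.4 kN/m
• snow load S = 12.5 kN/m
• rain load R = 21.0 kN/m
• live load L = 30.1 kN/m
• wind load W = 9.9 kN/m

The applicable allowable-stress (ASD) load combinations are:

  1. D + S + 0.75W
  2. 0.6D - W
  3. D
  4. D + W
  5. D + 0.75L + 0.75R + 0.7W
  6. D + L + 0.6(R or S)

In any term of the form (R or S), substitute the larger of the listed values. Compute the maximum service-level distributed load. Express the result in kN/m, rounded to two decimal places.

(R or S) → R = 21.0 kN/m.
1. 1.0(26.4) + 1.0(12.5) + 0.75(9.9) = 26.40 + 12.50 + 7.43 = 46.33
2. 0.6(26.4) - 1.0(9.9) = 15.84 - 9.90 = 5.94
3. 1.0(26.4) = 26.40
4. 1.0(26.4) + 1.0(9.9) = 26.40 + 9.90 = 36.30
5. 1.0(26.4) + 0.75(30.1) + 0.75(21.0) + 0.7(9.9) = 26.40 + 22.58 + 15.75 + 6.93 = 71.66
6. 1.0(26.4) + 1.0(30.1) + 0.6(21.0) = 26.40 + 30.10 + 12.60 = 69.10
The controlling combination is 5, giving 71.66 kN/m.

71.66 kN/m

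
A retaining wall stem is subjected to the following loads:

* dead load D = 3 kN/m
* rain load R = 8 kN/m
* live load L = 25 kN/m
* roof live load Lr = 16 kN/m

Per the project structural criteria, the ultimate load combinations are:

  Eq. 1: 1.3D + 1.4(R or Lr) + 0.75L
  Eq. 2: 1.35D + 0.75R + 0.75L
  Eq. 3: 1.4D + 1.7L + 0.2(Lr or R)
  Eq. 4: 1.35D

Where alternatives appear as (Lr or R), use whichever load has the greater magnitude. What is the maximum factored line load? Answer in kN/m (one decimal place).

(R or Lr) → Lr = 16 kN/m; (Lr or R) → Lr = 16 kN/m.
Eq. 1: 1.3(3) + 1.4(16) + 0.75(25) = 45.1
Eq. 2: 1.35(3) + 0.75(8) + 0.75(25) = 28.8
Eq. 3: 1.4(3) + 1.7(25) + 0.2(16) = 49.9
Eq. 4: 1.35(3) = 4.1
Maximum is from combination 3.

49.9 kN/m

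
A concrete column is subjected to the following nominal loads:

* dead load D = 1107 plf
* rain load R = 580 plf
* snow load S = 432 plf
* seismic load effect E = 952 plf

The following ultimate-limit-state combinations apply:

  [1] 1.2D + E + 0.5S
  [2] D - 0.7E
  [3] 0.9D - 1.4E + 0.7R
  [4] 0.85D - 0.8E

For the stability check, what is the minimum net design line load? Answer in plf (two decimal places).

69.50 plf

[1] 1.2(1107) + 1.0(952) + 0.5(432) = 1328.40 + 952.00 + 216.00 = 2496.40
[2] 1.0(1107) - 0.7(952) = 1107.00 - 666.40 = 440.60
[3] 0.9(1107) - 1.4(952) + 0.7(580) = 996.30 - 1332.80 + 406.00 = 69.50
[4] 0.85(1107) - 0.8(952) = 940.95 - 761.60 = 179.35
Combination 3 gives the minimum: 69.50 plf.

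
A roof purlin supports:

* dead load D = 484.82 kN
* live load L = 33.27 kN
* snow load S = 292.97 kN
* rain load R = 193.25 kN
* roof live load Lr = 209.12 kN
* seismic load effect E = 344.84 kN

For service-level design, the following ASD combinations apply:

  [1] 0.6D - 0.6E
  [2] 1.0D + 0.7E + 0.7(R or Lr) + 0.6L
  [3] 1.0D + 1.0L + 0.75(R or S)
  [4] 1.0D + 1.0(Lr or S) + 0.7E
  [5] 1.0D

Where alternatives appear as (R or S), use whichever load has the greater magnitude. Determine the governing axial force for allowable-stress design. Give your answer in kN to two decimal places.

1019.18 kN

(R or Lr) → Lr = 209.12 kN; (R or S) → S = 292.97 kN; (Lr or S) → S = 292.97 kN.
[1] 0.6(484.82) - 0.6(344.84) = 290.89 - 206.90 = 83.99
[2] 1.0(484.82) + 0.7(344.84) + 0.7(209.12) + 0.6(33.27) = 484.82 + 241.39 + 146.38 + 19.96 = 892.55
[3] 1.0(484.82) + 1.0(33.27) + 0.75(292.97) = 484.82 + 33.27 + 219.73 = 737.82
[4] 1.0(484.82) + 1.0(292.97) + 0.7(344.84) = 484.82 + 292.97 + 241.39 = 1019.18
[5] 1.0(484.82) = 484.82
Combination 4 governs: N = 1019.18 kN.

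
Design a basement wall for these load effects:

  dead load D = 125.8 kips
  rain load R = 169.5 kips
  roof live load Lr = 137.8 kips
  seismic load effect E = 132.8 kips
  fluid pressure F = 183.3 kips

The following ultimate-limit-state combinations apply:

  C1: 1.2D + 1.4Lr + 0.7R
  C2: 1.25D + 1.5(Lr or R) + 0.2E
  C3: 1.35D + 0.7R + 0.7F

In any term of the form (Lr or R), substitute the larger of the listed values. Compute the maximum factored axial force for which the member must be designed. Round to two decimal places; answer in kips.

(Lr or R) → R = 169.5 kips.
C1: 1.2(125.8) + 1.4(137.8) + 0.7(169.5) = 150.96 + 192.92 + 118.65 = 462.53
C2: 1.25(125.8) + 1.5(169.5) + 0.2(132.8) = 157.25 + 254.25 + 26.56 = 438.06
C3: 1.35(125.8) + 0.7(169.5) + 0.7(183.3) = 169.83 + 118.65 + 128.31 = 416.79
Combination 1 governs: P_u = 462.53 kips.

462.53 kips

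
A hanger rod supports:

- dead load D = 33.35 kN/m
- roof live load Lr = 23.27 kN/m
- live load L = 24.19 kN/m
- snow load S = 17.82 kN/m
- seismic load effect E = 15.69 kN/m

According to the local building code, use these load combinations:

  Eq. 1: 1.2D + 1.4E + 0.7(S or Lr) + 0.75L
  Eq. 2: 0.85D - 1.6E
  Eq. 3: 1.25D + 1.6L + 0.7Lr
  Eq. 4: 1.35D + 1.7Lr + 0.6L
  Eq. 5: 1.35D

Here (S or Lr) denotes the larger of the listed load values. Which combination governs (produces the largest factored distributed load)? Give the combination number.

Combination 4

(S or Lr) → Lr = 23.27 kN/m.
Eq. 1: 1.2(33.35) + 1.4(15.69) + 0.7(23.27) + 0.75(24.19) = 40.02 + 21.97 + 16.29 + 18.14 = 96.42
Eq. 2: 0.85(33.35) - 1.6(15.69) = 3.24
Eq. 3: 1.25(33.35) + 1.6(24.19) + 0.7(23.27) = 41.69 + 38.70 + 16.29 = 96.68
Eq. 4: 1.35(33.35) + 1.7(23.27) + 0.6(24.19) = 99.10
Eq. 5: 1.35(33.35) = 45.02
The largest value is 99.10 kN/m from combination 4.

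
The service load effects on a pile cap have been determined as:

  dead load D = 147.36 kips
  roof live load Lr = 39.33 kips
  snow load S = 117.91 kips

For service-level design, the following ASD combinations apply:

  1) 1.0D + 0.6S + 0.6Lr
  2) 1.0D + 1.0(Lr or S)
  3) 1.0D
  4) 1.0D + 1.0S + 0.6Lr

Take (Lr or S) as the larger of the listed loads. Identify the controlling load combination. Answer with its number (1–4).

Combination 4

(Lr or S) → S = 117.91 kips.
1) 1.0(147.36) + 0.6(117.91) + 0.6(39.33) = 241.70
2) 1.0(147.36) + 1.0(117.91) = 265.27
3) 1.0(147.36) = 147.36
4) 1.0(147.36) + 1.0(117.91) + 0.6(39.33) = 288.87
The largest value is 288.87 kips from combination 4.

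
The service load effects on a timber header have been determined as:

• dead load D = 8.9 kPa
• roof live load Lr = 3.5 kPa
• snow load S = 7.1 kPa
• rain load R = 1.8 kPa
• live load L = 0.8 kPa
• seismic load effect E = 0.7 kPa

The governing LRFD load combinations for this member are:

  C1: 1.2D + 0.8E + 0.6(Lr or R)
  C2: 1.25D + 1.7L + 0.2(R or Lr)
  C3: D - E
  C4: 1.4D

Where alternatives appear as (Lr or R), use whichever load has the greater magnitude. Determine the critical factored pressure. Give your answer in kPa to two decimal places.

(Lr or R) → Lr = 3.5 kPa; (R or Lr) → Lr = 3.5 kPa.
C1: 1.2(8.9) + 0.8(0.7) + 0.6(3.5) = 10.68 + 0.56 + 2.10 = 13.34
C2: 1.25(8.9) + 1.7(0.8) + 0.2(3.5) = 11.13 + 1.36 + 0.70 = 13.19
C3: 1.0(8.9) - 1.0(0.7) = 8.90 - 0.70 = 8.20
C4: 1.4(8.9) = 12.46
Combination 1 governs: p_u = 13.34 kPa.

13.34 kPa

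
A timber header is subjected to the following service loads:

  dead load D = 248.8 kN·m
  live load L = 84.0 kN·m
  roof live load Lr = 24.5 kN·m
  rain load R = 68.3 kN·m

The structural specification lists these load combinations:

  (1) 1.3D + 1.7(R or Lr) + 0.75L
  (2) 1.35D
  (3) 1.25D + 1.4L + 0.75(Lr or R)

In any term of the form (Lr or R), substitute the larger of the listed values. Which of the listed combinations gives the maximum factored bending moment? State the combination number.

Combination 1

(R or Lr) → R = 68.3 kN·m; (Lr or R) → R = 68.3 kN·m.
(1) 1.3(248.8) + 1.7(68.3) + 0.75(84.0) = 323.44 + 116.11 + 63.00 = 502.55
(2) 1.35(248.8) = 335.88
(3) 1.25(248.8) + 1.4(84.0) + 0.75(68.3) = 311.00 + 117.60 + 51.23 = 479.83
The largest value is 502.55 kN·m from combination 1.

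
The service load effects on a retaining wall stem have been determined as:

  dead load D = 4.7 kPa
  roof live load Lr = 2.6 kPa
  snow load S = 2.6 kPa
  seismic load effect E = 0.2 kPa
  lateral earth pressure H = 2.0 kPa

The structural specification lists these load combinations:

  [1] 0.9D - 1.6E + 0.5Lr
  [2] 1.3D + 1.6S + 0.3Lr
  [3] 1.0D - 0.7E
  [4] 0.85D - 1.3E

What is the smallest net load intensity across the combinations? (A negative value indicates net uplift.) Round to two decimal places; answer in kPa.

[1] 0.9(4.7) - 1.6(0.2) + 0.5(2.6) = 4.23 - 0.32 + 1.30 = 5.21
[2] 1.3(4.7) + 1.6(2.6) + 0.3(2.6) = 6.11 + 4.16 + 0.78 = 11.05
[3] 1.0(4.7) - 0.7(0.2) = 4.70 - 0.14 = 4.56
[4] 0.85(4.7) - 1.3(0.2) = 4.00 - 0.26 = 3.74
Combination 4 gives the minimum: 3.74 kPa.

3.74 kPa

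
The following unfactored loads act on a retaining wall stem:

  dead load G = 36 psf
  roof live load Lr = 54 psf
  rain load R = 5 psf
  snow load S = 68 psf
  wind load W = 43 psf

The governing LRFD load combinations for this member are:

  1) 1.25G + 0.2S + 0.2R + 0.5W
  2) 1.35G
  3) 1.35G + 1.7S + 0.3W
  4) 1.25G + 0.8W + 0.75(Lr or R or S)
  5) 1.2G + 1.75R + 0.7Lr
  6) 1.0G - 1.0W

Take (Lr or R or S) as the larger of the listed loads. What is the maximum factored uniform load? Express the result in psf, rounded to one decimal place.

(Lr or R or S) → S = 68 psf.
1) 1.25(36) + 0.2(68) + 0.2(5) + 0.5(43) = 45.0 + 13.6 + 1.0 + 21.5 = 81.1
2) 1.35(36) = 48.6
3) 1.35(36) + 1.7(68) + 0.3(43) = 48.6 + 115.6 + 12.9 = 177.1
4) 1.25(36) + 0.8(43) + 0.75(68) = 45.0 + 34.4 + 51.0 = 130.4
5) 1.2(36) + 1.75(5) + 0.7(54) = 43.2 + 8.8 + 37.8 = 89.8
6) 1.0(36) - 1.0(43) = 36.0 - 43.0 = -7.0
Maximum is from combination 3.

177.1 psf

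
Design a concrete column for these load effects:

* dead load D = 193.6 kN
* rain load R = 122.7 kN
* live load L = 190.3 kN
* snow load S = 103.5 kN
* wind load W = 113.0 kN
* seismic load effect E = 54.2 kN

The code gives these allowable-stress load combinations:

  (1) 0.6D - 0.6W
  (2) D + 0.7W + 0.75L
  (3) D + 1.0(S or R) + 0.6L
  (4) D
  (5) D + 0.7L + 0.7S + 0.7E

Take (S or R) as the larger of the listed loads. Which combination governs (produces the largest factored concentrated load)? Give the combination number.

(S or R) → R = 122.7 kN.
(1) 0.6(193.6) - 0.6(113.0) = 116.16 - 67.80 = 48.36
(2) 1.0(193.6) + 0.7(113.0) + 0.75(190.3) = 193.60 + 79.10 + 142.73 = 415.43
(3) 1.0(193.6) + 1.0(122.7) + 0.6(190.3) = 193.60 + 122.70 + 114.18 = 430.48
(4) 1.0(193.6) = 193.60
(5) 1.0(193.6) + 0.7(190.3) + 0.7(103.5) + 0.7(54.2) = 193.60 + 133.21 + 72.45 + 37.94 = 437.20
The largest value is 437.20 kN from combination 5.

Combination 5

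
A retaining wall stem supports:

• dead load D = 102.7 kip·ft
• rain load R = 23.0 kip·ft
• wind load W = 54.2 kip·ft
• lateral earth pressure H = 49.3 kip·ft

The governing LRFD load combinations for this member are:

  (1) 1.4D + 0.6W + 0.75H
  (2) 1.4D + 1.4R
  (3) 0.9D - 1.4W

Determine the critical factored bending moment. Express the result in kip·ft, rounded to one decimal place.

(1) 1.4(102.7) + 0.6(54.2) + 0.75(49.3) = 143.8 + 32.5 + 37.0 = 213.3
(2) 1.4(102.7) + 1.4(23.0) = 143.8 + 32.2 = 176.0
(3) 0.9(102.7) - 1.4(54.2) = 16.6
Maximum is from combination 1.

213.3 kip·ft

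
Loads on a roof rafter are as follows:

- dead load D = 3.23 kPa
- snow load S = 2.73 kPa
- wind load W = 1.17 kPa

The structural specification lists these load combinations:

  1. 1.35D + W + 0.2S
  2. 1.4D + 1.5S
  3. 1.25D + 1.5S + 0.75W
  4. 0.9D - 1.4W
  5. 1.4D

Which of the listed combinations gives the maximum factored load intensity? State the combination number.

1. 1.35(3.23) + 1.0(1.17) + 0.2(2.73) = 4.36 + 1.17 + 0.55 = 6.08
2. 1.4(3.23) + 1.5(2.73) = 4.52 + 4.10 = 8.62
3. 1.25(3.23) + 1.5(2.73) + 0.75(1.17) = 9.01
4. 0.9(3.23) - 1.4(1.17) = 2.91 - 1.64 = 1.27
5. 1.4(3.23) = 4.52
The largest value is 9.01 kPa from combination 3.

Combination 3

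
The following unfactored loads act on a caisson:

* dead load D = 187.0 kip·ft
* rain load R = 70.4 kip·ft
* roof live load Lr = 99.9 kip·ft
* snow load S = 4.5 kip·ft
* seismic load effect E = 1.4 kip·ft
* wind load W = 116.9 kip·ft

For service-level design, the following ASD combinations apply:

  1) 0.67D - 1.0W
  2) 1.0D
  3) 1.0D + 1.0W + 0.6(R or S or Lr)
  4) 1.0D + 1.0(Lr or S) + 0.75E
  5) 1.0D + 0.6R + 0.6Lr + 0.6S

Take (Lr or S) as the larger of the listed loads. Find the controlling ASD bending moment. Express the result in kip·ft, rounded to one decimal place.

(R or S or Lr) → Lr = 99.9 kip·ft; (Lr or S) → Lr = 99.9 kip·ft.
1) 0.67(187.0) - 1.0(116.9) = 125.3 - 116.9 = 8.4
2) 1.0(187.0) = 187.0
3) 1.0(187.0) + 1.0(116.9) + 0.6(99.9) = 187.0 + 116.9 + 59.9 = 363.8
4) 1.0(187.0) + 1.0(99.9) + 0.75(1.4) = 187.0 + 99.9 + 1.1 = 288.0
5) 1.0(187.0) + 0.6(70.4) + 0.6(99.9) + 0.6(4.5) = 291.9
The controlling combination is 3, giving 363.8 kip·ft.

363.8 kip·ft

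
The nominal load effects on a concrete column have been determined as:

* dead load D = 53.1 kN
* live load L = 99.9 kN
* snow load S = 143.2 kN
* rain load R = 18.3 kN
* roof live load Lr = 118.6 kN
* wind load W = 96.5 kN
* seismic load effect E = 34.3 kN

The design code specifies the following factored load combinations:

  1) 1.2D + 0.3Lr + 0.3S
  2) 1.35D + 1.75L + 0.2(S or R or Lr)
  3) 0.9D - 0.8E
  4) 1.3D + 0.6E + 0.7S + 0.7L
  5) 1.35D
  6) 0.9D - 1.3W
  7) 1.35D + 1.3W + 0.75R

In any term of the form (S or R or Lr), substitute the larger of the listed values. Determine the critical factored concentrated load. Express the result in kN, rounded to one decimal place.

(S or R or Lr) → S = 143.2 kN.
1) 1.2(53.1) + 0.3(118.6) + 0.3(143.2) = 63.7 + 35.6 + 43.0 = 142.3
2) 1.35(53.1) + 1.75(99.9) + 0.2(143.2) = 275.2
3) 0.9(53.1) - 0.8(34.3) = 47.8 - 27.4 = 20.4
4) 1.3(53.1) + 0.6(34.3) + 0.7(143.2) + 0.7(99.9) = 259.8
5) 1.35(53.1) = 71.7
6) 0.9(53.1) - 1.3(96.5) = 47.8 - 125.5 = -77.7
7) 1.35(53.1) + 1.3(96.5) + 0.75(18.3) = 71.7 + 125.5 + 13.7 = 210.9
The controlling combination is 2, giving 275.2 kN.

275.2 kN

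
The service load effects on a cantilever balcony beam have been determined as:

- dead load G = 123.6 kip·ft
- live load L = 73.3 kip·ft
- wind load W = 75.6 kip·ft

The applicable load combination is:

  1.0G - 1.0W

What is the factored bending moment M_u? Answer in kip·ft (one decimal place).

48.0 kip·ft

1.0(123.6) - 1.0(75.6) = 123.6 - 75.6 = 48.0
M_u = 48.0 kip·ft.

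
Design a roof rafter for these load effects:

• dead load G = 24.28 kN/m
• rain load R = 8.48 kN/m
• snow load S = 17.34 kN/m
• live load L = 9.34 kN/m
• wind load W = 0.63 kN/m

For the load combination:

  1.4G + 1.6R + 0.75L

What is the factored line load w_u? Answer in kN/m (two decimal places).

1.4(24.28) + 1.6(8.48) + 0.75(9.34) = 54.57
w_u = 54.57 kN/m.

54.57 kN/m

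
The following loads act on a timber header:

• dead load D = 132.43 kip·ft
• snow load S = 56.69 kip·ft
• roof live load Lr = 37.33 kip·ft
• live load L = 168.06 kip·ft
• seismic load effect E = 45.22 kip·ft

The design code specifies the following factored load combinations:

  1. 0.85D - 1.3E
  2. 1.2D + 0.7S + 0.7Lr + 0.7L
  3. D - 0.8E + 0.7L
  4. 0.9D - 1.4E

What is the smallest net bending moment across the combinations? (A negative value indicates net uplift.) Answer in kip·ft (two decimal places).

1. 0.85(132.43) - 1.3(45.22) = 112.57 - 58.79 = 53.78
2. 1.2(132.43) + 0.7(56.69) + 0.7(37.33) + 0.7(168.06) = 158.92 + 39.68 + 26.13 + 117.64 = 342.37
3. 1.0(132.43) - 0.8(45.22) + 0.7(168.06) = 213.90
4. 0.9(132.43) - 1.4(45.22) = 119.19 - 63.31 = 55.88
Combination 1 gives the minimum: 53.78 kip·ft.

53.78 kip·ft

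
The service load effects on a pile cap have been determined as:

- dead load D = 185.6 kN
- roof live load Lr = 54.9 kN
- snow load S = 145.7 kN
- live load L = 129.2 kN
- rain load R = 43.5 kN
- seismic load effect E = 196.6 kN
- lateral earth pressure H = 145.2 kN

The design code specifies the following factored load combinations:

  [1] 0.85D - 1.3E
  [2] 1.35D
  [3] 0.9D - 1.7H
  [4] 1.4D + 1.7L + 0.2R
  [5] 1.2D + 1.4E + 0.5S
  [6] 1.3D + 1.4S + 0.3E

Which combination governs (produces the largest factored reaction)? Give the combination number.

Combination 5

[1] 0.85(185.6) - 1.3(196.6) = -97.82
[2] 1.35(185.6) = 250.56
[3] 0.9(185.6) - 1.7(145.2) = -79.80
[4] 1.4(185.6) + 1.7(129.2) + 0.2(43.5) = 488.18
[5] 1.2(185.6) + 1.4(196.6) + 0.5(145.7) = 570.81
[6] 1.3(185.6) + 1.4(145.7) + 0.3(196.6) = 504.24
The largest value is 570.81 kN from combination 5.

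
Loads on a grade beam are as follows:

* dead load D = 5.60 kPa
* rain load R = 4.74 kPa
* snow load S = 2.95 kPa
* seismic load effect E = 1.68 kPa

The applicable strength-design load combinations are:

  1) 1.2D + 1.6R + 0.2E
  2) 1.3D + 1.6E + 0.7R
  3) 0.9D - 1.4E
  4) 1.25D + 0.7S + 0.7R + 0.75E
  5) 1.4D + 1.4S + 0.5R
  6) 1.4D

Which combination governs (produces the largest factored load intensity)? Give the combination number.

Combination 1

1) 1.2(5.60) + 1.6(4.74) + 0.2(1.68) = 14.64
2) 1.3(5.60) + 1.6(1.68) + 0.7(4.74) = 13.29
3) 0.9(5.60) - 1.4(1.68) = 2.69
4) 1.25(5.60) + 0.7(2.95) + 0.7(4.74) + 0.75(1.68) = 13.64
5) 1.4(5.60) + 1.4(2.95) + 0.5(4.74) = 14.34
6) 1.4(5.60) = 7.84
The largest value is 14.64 kPa from combination 1.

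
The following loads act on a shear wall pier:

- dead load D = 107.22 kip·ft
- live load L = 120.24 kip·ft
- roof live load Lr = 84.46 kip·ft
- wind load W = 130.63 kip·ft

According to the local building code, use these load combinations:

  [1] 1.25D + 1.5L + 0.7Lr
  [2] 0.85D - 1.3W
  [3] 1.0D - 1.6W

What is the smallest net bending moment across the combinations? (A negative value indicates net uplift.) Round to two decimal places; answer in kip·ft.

[1] 1.25(107.22) + 1.5(120.24) + 0.7(84.46) = 373.51
[2] 0.85(107.22) - 1.3(130.63) = -78.68
[3] 1.0(107.22) - 1.6(130.63) = -101.79
Combination 3 gives the minimum: -101.79 kip·ft.

-101.79 kip·ft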